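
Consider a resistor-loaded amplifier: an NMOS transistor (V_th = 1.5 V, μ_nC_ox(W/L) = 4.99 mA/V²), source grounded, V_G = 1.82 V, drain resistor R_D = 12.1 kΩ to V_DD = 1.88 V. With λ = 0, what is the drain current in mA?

I_D = 0.146 mA

V_GS = V_G = 1.82 V, so V_ov = 1.82 − 1.5 = 0.32 V.
Assume saturation: I_D = ½ k_n V_ov² = 0.5 × 4.99 × 0.32² = 0.255 mA, giving V_DS = V_DD − I_D R_D = 1.88 − 0.255 × 12.1 = -1.21 V.
But -1.21 V < V_ov = 0.32 V, so the device is actually in triode.
In triode I_D = k_n[V_ov V_DS − ½ V_DS²] and I_D = (V_DD − V_DS)/R_D. Equating: 30.2 V_DS² − 20.32 V_DS + 1.88 = 0, giving V_DS = 0.111 V (the root below V_ov).
I_D = (1.88 − 0.111) / 12.1 = 0.146 mA.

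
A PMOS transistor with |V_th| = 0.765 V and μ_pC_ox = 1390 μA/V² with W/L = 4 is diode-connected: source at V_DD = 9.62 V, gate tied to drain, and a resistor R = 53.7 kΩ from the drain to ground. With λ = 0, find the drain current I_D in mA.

I_D = 0.160 mA

With gate tied to drain, V_SG = V_SD ≥ V_SG − |V_th|, so the device is in saturation.
k_p = μ_pC_ox · (W/L) = 5.56 mA/V².
KCL at the drain: ½ k_p (V_SG − |V_th|)² = (V_DD − V_SG)/R.
Let x = V_SG − 0.765. Then 149 x² + x − 8.855 = 0, giving x = 0.24 V (positive root), so V_SG = 1.01 V.
I_D = (V_DD − V_SG)/R = (9.62 − 1.01) / 53.7 = 0.16 mA.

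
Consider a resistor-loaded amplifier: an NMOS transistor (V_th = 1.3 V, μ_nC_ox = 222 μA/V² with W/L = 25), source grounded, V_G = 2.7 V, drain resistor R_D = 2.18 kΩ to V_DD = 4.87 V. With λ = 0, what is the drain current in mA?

I_D = 2.10 mA

V_GS = V_G = 2.7 V, so V_ov = 2.7 − 1.3 = 1.4 V.
k_n = μ_nC_ox · (W/L) = 5.55 mA/V².
Assume saturation: I_D = ½ k_n V_ov² = 0.5 × 5.55 × 1.4² = 5.44 mA, giving V_DS = V_DD − I_D R_D = 4.87 − 5.44 × 2.18 = -6.99 V.
But -6.99 V < V_ov = 1.4 V, so the device is actually in triode.
In triode I_D = k_n[V_ov V_DS − ½ V_DS²] and I_D = (V_DD − V_DS)/R_D. Equating: 6.05 V_DS² − 17.94 V_DS + 4.87 = 0, giving V_DS = 0.302 V (the root below V_ov).
I_D = (4.87 − 0.302) / 2.18 = 2.1 mA.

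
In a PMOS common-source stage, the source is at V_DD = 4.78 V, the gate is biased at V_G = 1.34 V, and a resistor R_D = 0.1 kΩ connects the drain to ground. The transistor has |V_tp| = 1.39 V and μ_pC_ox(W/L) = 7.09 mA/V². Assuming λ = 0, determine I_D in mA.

I_D = 14.9 mA

V_SG = V_DD − V_G = 4.78 − 1.34 = 3.44 V, so V_ov = 3.44 − 1.39 = 2.05 V.
Assume saturation: I_D = ½ k_p V_ov² = 0.5 × 7.09 × 2.05² = 14.9 mA, giving V_SD = V_DD − I_D R_D = 4.78 − 14.9 × 0.1 = 3.29 V.
V_SD = 3.29 V ≥ V_ov = 2.05 V, confirming saturation.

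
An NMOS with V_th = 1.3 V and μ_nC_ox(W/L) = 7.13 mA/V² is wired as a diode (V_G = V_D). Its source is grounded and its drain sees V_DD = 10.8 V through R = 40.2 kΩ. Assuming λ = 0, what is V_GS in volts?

With gate tied to drain, V_GS = V_DS ≥ V_GS − V_th, so the device is in saturation.
KCL at the drain: ½ k_n (V_GS − V_th)² = (V_DD − V_GS)/R.
Let x = V_GS − 1.3. Then 143 x² + x − 9.5 = 0, giving x = 0.254 V (positive root), so V_GS = 1.55 V.
I_D = (V_DD − V_GS)/R = (10.8 − 1.55) / 40.2 = 0.23 mA.

V_GS = 1.55 V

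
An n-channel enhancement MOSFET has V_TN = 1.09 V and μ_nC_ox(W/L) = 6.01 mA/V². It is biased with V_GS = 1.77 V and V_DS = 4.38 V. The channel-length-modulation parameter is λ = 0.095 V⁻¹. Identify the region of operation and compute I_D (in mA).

Saturation; I_D = 1.97 mA

V_ov = V_GS − V_TN = 1.77 − 1.09 = 0.68 V.
Since V_DS = 4.38 V ≥ V_ov = 0.68 V, the device is in saturation.
I_D = ½ k_n V_ov² (1 + λ V_DS) = 0.5 × 6.01 × 0.68² × (1 + 0.095 × 4.38) = 1.97 mA.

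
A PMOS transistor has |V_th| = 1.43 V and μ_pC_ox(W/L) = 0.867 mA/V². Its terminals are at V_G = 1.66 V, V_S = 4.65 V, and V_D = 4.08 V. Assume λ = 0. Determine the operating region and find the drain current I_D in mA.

Triode; I_D = 0.630 mA

V_SG = V_S − V_G = 4.65 − 1.66 = 2.99 V; V_SD = V_S − V_D = 4.65 − 4.08 = 0.57 V.
V_ov = V_SG − |V_th| = 2.99 − 1.43 = 1.56 V.
Since V_SD = 0.57 V < V_ov = 1.56 V, the device is in the triode region.
I_D = k_p [V_ov · V_SD − ½ V_SD²] = 0.867 × [1.56 × 0.57 − 0.5 × 0.57²] = 0.63 mA.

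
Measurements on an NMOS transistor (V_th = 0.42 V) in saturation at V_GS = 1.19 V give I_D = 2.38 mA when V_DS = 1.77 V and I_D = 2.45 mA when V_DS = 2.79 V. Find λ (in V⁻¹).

With V_GS fixed, I_D ∝ (1 + λ V_DS) in saturation, so I_D2/I_D1 = (1 + λ V_DS2)/(1 + λ V_DS1).
2.45/2.38 = 1.029 = (1 + 2.79 λ)/(1 + 1.77 λ).
Solving: λ (I_D1 V_DS2 − I_D2 V_DS1) = I_D2 − I_D1, so λ = (2.45 − 2.38) / (2.38 × 2.79 − 2.45 × 1.77) = 0.07 / 2.3 = 0.0304 V⁻¹.

λ = 0.0304 V⁻¹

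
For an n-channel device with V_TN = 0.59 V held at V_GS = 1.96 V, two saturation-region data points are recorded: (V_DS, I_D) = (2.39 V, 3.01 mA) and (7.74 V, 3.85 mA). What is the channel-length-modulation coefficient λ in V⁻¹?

λ = 0.0596 V⁻¹

With V_GS fixed, I_D ∝ (1 + λ V_DS) in saturation, so I_D2/I_D1 = (1 + λ V_DS2)/(1 + λ V_DS1).
3.85/3.01 = 1.279 = (1 + 7.74 λ)/(1 + 2.39 λ).
Solving: λ (I_D1 V_DS2 − I_D2 V_DS1) = I_D2 − I_D1, so λ = (3.85 − 3.01) / (3.01 × 7.74 − 3.85 × 2.39) = 0.84 / 14.1 = 0.0596 V⁻¹.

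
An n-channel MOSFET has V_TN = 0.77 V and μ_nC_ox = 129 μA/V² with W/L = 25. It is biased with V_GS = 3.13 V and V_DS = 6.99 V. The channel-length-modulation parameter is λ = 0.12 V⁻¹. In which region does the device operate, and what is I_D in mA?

Saturation; I_D = 16.5 mA

k_n = μ_nC_ox · (W/L) = 3.225 mA/V².
V_ov = V_GS − V_TN = 3.13 − 0.77 = 2.36 V.
Since V_DS = 6.99 V ≥ V_ov = 2.36 V, the device is in saturation.
I_D = ½ k_n V_ov² (1 + λ V_DS) = 0.5 × 3.225 × 2.36² × (1 + 0.12 × 6.99) = 16.5 mA.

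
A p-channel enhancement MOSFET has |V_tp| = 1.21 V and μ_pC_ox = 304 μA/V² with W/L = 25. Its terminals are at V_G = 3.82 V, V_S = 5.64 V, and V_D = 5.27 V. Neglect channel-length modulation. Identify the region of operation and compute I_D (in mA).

V_SG = V_S − V_G = 5.64 − 3.82 = 1.82 V; V_SD = V_S − V_D = 5.64 − 5.27 = 0.37 V.
k_p = μ_pC_ox · (W/L) = 7.6 mA/V².
V_ov = V_SG − |V_tp| = 1.82 − 1.21 = 0.61 V.
Since V_SD = 0.37 V < V_ov = 0.61 V, the device is in the triode region.
I_D = k_p [V_ov · V_SD − ½ V_SD²] = 7.6 × [0.61 × 0.37 − 0.5 × 0.37²] = 1.2 mA.

Triode; I_D = 1.20 mA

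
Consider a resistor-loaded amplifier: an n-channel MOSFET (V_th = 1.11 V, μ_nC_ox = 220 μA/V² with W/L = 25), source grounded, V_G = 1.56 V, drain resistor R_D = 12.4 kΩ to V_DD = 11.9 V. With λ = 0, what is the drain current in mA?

V_GS = V_G = 1.56 V, so V_ov = 1.56 − 1.11 = 0.45 V.
k_n = μ_nC_ox · (W/L) = 5.5 mA/V².
Assume saturation: I_D = ½ k_n V_ov² = 0.5 × 5.5 × 0.45² = 0.557 mA, giving V_DS = V_DD − I_D R_D = 11.9 − 0.557 × 12.4 = 4.99 V.
V_DS = 4.99 V ≥ V_ov = 0.45 V, confirming saturation.

I_D = 0.557 mA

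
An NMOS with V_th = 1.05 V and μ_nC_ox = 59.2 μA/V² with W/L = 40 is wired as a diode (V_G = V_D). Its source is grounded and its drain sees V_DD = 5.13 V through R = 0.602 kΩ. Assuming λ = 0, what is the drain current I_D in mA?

With gate tied to drain, V_GS = V_DS ≥ V_GS − V_th, so the device is in saturation.
k_n = μ_nC_ox · (W/L) = 2.368 mA/V².
KCL at the drain: ½ k_n (V_GS − V_th)² = (V_DD − V_GS)/R.
Let x = V_GS − 1.05. Then 0.713 x² + x − 4.08 = 0, giving x = 1.79 V (positive root), so V_GS = 2.84 V.
I_D = (V_DD − V_GS)/R = (5.13 − 2.84) / 0.602 = 3.8 mA.

I_D = 3.80 mA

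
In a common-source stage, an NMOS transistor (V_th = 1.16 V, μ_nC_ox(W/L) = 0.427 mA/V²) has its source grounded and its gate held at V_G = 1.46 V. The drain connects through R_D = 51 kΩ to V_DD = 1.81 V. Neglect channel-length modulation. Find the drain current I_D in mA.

V_GS = V_G = 1.46 V, so V_ov = 1.46 − 1.16 = 0.3 V.
Assume saturation: I_D = ½ k_n V_ov² = 0.5 × 0.427 × 0.3² = 0.0192 mA, giving V_DS = V_DD − I_D R_D = 1.81 − 0.0192 × 51 = 0.83 V.
V_DS = 0.83 V ≥ V_ov = 0.3 V, confirming saturation.

I_D = 0.0192 mA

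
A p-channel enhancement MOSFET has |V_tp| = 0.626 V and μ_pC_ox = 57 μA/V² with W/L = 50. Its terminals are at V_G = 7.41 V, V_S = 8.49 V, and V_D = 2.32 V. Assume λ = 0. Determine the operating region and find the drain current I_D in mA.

Saturation; I_D = 0.294 mA

V_SG = V_S − V_G = 8.49 − 7.41 = 1.08 V; V_SD = V_S − V_D = 8.49 − 2.32 = 6.17 V.
k_p = μ_pC_ox · (W/L) = 2.85 mA/V².
V_ov = V_SG − |V_tp| = 1.08 − 0.626 = 0.454 V.
Since V_SD = 6.17 V ≥ V_ov = 0.454 V, the device is in saturation.
I_D = ½ k_p V_ov² = 0.5 × 2.85 × 0.454² = 0.294 mA.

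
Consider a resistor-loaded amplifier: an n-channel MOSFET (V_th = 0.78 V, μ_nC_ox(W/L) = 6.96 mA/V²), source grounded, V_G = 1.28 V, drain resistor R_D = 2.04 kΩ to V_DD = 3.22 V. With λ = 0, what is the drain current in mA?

I_D = 0.870 mA

V_GS = V_G = 1.28 V, so V_ov = 1.28 − 0.78 = 0.5 V.
Assume saturation: I_D = ½ k_n V_ov² = 0.5 × 6.96 × 0.5² = 0.87 mA, giving V_DS = V_DD − I_D R_D = 3.22 − 0.87 × 2.04 = 1.45 V.
V_DS = 1.45 V ≥ V_ov = 0.5 V, confirming saturation.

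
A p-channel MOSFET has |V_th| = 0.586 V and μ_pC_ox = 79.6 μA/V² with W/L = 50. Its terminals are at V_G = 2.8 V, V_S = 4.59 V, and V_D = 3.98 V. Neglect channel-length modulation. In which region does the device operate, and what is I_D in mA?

V_SG = V_S − V_G = 4.59 − 2.8 = 1.79 V; V_SD = V_S − V_D = 4.59 − 3.98 = 0.61 V.
k_p = μ_pC_ox · (W/L) = 3.98 mA/V².
V_ov = V_SG − |V_th| = 1.79 − 0.586 = 1.2 V.
Since V_SD = 0.61 V < V_ov = 1.2 V, the device is in the triode region.
I_D = k_p [V_ov · V_SD − ½ V_SD²] = 3.98 × [1.2 × 0.61 − 0.5 × 0.61²] = 2.18 mA.

Triode; I_D = 2.18 mA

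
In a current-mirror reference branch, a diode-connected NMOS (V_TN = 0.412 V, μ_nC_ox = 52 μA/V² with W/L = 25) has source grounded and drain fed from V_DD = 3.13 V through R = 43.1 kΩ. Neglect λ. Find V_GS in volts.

With gate tied to drain, V_GS = V_DS ≥ V_GS − V_TN, so the device is in saturation.
k_n = μ_nC_ox · (W/L) = 1.3 mA/V².
KCL at the drain: ½ k_n (V_GS − V_TN)² = (V_DD − V_GS)/R.
Let x = V_GS − 0.412. Then 28 x² + x − 2.718 = 0, giving x = 0.294 V (positive root), so V_GS = 0.706 V.
I_D = (V_DD − V_GS)/R = (3.13 − 0.706) / 43.1 = 0.0562 mA.

V_GS = 0.706 V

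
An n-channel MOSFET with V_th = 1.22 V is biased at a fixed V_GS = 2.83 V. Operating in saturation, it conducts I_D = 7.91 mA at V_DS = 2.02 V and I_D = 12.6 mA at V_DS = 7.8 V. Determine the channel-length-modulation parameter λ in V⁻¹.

λ = 0.129 V⁻¹

With V_GS fixed, I_D ∝ (1 + λ V_DS) in saturation, so I_D2/I_D1 = (1 + λ V_DS2)/(1 + λ V_DS1).
12.6/7.91 = 1.593 = (1 + 7.8 λ)/(1 + 2.02 λ).
Solving: λ (I_D1 V_DS2 − I_D2 V_DS1) = I_D2 − I_D1, so λ = (12.6 − 7.91) / (7.91 × 7.8 − 12.6 × 2.02) = 4.69 / 36.2 = 0.129 V⁻¹.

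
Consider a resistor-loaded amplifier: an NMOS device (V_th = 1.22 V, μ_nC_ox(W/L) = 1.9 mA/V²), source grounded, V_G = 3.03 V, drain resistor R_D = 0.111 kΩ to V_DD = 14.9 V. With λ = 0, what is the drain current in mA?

I_D = 3.11 mA

V_GS = V_G = 3.03 V, so V_ov = 3.03 − 1.22 = 1.81 V.
Assume saturation: I_D = ½ k_n V_ov² = 0.5 × 1.9 × 1.81² = 3.11 mA, giving V_DS = V_DD − I_D R_D = 14.9 − 3.11 × 0.111 = 14.6 V.
V_DS = 14.6 V ≥ V_ov = 1.81 V, confirming saturation.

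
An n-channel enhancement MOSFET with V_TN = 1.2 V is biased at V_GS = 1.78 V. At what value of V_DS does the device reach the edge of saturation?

The boundary between triode and saturation is V_DS = V_GS − V_TN = V_ov.
V_ov = 1.78 − 1.2 = 0.58 V.

V_DS,sat = 0.580 V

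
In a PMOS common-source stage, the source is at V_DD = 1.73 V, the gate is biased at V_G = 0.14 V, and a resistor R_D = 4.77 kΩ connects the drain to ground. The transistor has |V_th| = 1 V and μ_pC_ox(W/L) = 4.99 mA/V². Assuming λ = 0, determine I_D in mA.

V_SG = V_DD − V_G = 1.73 − 0.14 = 1.59 V, so V_ov = 1.59 − 1 = 0.59 V.
Assume saturation: I_D = ½ k_p V_ov² = 0.5 × 4.99 × 0.59² = 0.869 mA, giving V_SD = V_DD − I_D R_D = 1.73 − 0.869 × 4.77 = -2.41 V.
But -2.41 V < V_ov = 0.59 V, so the device is actually in triode.
In triode I_D = k_p[V_ov V_SD − ½ V_SD²] and I_D = (V_DD − V_SD)/R_D. Equating: 11.9 V_SD² − 15.04 V_SD + 1.73 = 0, giving V_SD = 0.128 V (the root below V_ov).
I_D = (1.73 − 0.128) / 4.77 = 0.336 mA.

I_D = 0.336 mA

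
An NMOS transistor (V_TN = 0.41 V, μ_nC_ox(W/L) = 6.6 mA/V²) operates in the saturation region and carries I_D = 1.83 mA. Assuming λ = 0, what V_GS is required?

In saturation I_D = ½ k_n (V_GS − V_TN)², so V_GS − V_TN = √(2 I_D / k_n) = √(2 × 1.83 / 6.6) = 0.745 V.
V_GS = 0.41 + 0.745 = 1.15 V.

V_GS = 1.15 V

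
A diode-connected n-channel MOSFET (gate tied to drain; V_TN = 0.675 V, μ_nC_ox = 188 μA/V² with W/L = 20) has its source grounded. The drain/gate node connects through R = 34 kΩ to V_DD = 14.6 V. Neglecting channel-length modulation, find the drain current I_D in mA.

With gate tied to drain, V_GS = V_DS ≥ V_GS − V_TN, so the device is in saturation.
k_n = μ_nC_ox · (W/L) = 3.76 mA/V².
KCL at the drain: ½ k_n (V_GS − V_TN)² = (V_DD − V_GS)/R.
Let x = V_GS − 0.675. Then 63.9 x² + x − 13.92 = 0, giving x = 0.459 V (positive root), so V_GS = 1.13 V.
I_D = (V_DD − V_GS)/R = (14.6 − 1.13) / 34 = 0.396 mA.

I_D = 0.396 mA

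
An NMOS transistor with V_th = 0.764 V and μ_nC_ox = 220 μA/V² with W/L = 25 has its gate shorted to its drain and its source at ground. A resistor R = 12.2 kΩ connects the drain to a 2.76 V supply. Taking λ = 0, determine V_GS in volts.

With gate tied to drain, V_GS = V_DS ≥ V_GS − V_th, so the device is in saturation.
k_n = μ_nC_ox · (W/L) = 5.5 mA/V².
KCL at the drain: ½ k_n (V_GS − V_th)² = (V_DD − V_GS)/R.
Let x = V_GS − 0.764. Then 33.5 x² + x − 1.996 = 0, giving x = 0.229 V (positive root), so V_GS = 0.993 V.
I_D = (V_DD − V_GS)/R = (2.76 − 0.993) / 12.2 = 0.145 mA.

V_GS = 0.993 V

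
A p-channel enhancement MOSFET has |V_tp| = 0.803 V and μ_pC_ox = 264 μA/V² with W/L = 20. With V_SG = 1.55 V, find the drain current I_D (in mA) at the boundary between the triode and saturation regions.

At the boundary V_SD = V_ov = V_SG − |V_tp| = 1.55 − 0.803 = 0.747 V.
k_p = μ_pC_ox · (W/L) = 5.28 mA/V².
I_D = ½ k_p V_ov² = 0.5 × 5.28 × 0.747² = 1.47 mA.

I_D = 1.47 mA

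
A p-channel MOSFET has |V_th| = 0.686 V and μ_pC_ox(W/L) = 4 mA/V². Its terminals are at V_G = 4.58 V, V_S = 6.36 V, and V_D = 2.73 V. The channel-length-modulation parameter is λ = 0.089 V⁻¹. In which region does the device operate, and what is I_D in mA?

Saturation; I_D = 3.17 mA

V_SG = V_S − V_G = 6.36 − 4.58 = 1.78 V; V_SD = V_S − V_D = 6.36 − 2.73 = 3.63 V.
V_ov = V_SG − |V_th| = 1.78 − 0.686 = 1.09 V.
Since V_SD = 3.63 V ≥ V_ov = 1.09 V, the device is in saturation.
I_D = ½ k_p V_ov² (1 + λ V_SD) = 0.5 × 4 × 1.09² × (1 + 0.089 × 3.63) = 3.17 mA.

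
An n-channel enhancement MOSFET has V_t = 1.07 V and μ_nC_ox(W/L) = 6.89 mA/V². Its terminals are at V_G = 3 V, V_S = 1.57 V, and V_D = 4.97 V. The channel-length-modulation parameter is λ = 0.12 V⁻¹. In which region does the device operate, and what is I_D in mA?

V_GS = V_G − V_S = 3 − 1.57 = 1.43 V; V_DS = V_D − V_S = 4.97 − 1.57 = 3.4 V.
V_ov = V_GS − V_t = 1.43 − 1.07 = 0.36 V.
Since V_DS = 3.4 V ≥ V_ov = 0.36 V, the device is in saturation.
I_D = ½ k_n V_ov² (1 + λ V_DS) = 0.5 × 6.89 × 0.36² × (1 + 0.12 × 3.4) = 0.629 mA.

Saturation; I_D = 0.629 mA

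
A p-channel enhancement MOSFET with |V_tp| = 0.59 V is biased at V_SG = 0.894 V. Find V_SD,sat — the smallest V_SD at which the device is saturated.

V_SD,sat = 0.304 V

The boundary between triode and saturation is V_SD = V_SG − |V_tp| = V_ov.
V_ov = 0.894 − 0.59 = 0.304 V.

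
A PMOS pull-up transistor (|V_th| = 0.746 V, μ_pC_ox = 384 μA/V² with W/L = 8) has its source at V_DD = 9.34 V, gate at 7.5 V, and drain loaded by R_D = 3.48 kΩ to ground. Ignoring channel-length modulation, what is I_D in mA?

V_SG = V_DD − V_G = 9.34 − 7.5 = 1.84 V, so V_ov = 1.84 − 0.746 = 1.09 V.
k_p = μ_pC_ox · (W/L) = 3.072 mA/V².
Assume saturation: I_D = ½ k_p V_ov² = 0.5 × 3.072 × 1.09² = 1.84 mA, giving V_SD = V_DD − I_D R_D = 9.34 − 1.84 × 3.48 = 2.94 V.
V_SD = 2.94 V ≥ V_ov = 1.09 V, confirming saturation.

I_D = 1.84 mA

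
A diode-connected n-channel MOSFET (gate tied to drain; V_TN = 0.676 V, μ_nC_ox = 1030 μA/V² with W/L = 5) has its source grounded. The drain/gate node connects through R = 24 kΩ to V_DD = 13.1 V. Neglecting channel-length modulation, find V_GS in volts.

With gate tied to drain, V_GS = V_DS ≥ V_GS − V_TN, so the device is in saturation.
k_n = μ_nC_ox · (W/L) = 5.15 mA/V².
KCL at the drain: ½ k_n (V_GS − V_TN)² = (V_DD − V_GS)/R.
Let x = V_GS − 0.676. Then 61.8 x² + x − 12.42 = 0, giving x = 0.44 V (positive root), so V_GS = 1.12 V.
I_D = (V_DD − V_GS)/R = (13.1 − 1.12) / 24 = 0.499 mA.

V_GS = 1.12 V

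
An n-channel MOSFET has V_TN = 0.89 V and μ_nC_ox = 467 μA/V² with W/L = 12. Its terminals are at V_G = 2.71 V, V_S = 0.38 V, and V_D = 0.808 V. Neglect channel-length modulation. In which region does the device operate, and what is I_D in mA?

V_GS = V_G − V_S = 2.71 − 0.38 = 2.33 V; V_DS = V_D − V_S = 0.808 − 0.38 = 0.428 V.
k_n = μ_nC_ox · (W/L) = 5.604 mA/V².
V_ov = V_GS − V_TN = 2.33 − 0.89 = 1.44 V.
Since V_DS = 0.428 V < V_ov = 1.44 V, the device is in the triode region.
I_D = k_n [V_ov · V_DS − ½ V_DS²] = 5.604 × [1.44 × 0.428 − 0.5 × 0.428²] = 2.94 mA.

Triode; I_D = 2.94 mA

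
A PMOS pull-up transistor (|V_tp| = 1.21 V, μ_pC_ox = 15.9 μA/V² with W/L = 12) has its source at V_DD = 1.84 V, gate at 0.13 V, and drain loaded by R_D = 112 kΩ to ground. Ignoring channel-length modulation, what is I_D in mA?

I_D = 0.0147 mA

V_SG = V_DD − V_G = 1.84 − 0.13 = 1.71 V, so V_ov = 1.71 − 1.21 = 0.5 V.
k_p = μ_pC_ox · (W/L) = 0.1908 mA/V².
Assume saturation: I_D = ½ k_p V_ov² = 0.5 × 0.1908 × 0.5² = 0.0239 mA, giving V_SD = V_DD − I_D R_D = 1.84 − 0.0239 × 112 = -0.831 V.
But -0.831 V < V_ov = 0.5 V, so the device is actually in triode.
In triode I_D = k_p[V_ov V_SD − ½ V_SD²] and I_D = (V_DD − V_SD)/R_D. Equating: 10.7 V_SD² − 11.68 V_SD + 1.84 = 0, giving V_SD = 0.191 V (the root below V_ov).
I_D = (1.84 − 0.191) / 112 = 0.0147 mA.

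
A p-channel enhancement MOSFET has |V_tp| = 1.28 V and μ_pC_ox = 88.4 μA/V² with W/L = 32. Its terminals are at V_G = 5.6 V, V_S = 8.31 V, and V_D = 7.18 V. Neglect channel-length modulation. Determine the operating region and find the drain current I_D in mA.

Triode; I_D = 2.77 mA

V_SG = V_S − V_G = 8.31 − 5.6 = 2.71 V; V_SD = V_S − V_D = 8.31 − 7.18 = 1.13 V.
k_p = μ_pC_ox · (W/L) = 2.829 mA/V².
V_ov = V_SG − |V_tp| = 2.71 − 1.28 = 1.43 V.
Since V_SD = 1.13 V < V_ov = 1.43 V, the device is in the triode region.
I_D = k_p [V_ov · V_SD − ½ V_SD²] = 2.829 × [1.43 × 1.13 − 0.5 × 1.13²] = 2.77 mA.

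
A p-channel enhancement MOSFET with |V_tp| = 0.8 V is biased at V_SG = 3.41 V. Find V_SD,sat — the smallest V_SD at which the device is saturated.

The boundary between triode and saturation is V_SD = V_SG − |V_tp| = V_ov.
V_ov = 3.41 − 0.8 = 2.61 V.

V_SD,sat = 2.61 V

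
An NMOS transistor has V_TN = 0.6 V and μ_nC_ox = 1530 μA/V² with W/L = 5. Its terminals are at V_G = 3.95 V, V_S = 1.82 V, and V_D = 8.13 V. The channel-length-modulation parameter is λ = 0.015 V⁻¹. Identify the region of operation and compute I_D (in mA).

Saturation; I_D = 9.80 mA

V_GS = V_G − V_S = 3.95 − 1.82 = 2.13 V; V_DS = V_D − V_S = 8.13 − 1.82 = 6.31 V.
k_n = μ_nC_ox · (W/L) = 7.65 mA/V².
V_ov = V_GS − V_TN = 2.13 − 0.6 = 1.53 V.
Since V_DS = 6.31 V ≥ V_ov = 1.53 V, the device is in saturation.
I_D = ½ k_n V_ov² (1 + λ V_DS) = 0.5 × 7.65 × 1.53² × (1 + 0.015 × 6.31) = 9.8 mA.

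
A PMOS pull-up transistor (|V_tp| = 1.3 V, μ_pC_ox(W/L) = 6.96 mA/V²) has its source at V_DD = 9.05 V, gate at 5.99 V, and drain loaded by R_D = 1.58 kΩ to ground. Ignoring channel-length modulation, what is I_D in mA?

I_D = 5.40 mA

V_SG = V_DD − V_G = 9.05 − 5.99 = 3.06 V, so V_ov = 3.06 − 1.3 = 1.76 V.
Assume saturation: I_D = ½ k_p V_ov² = 0.5 × 6.96 × 1.76² = 10.8 mA, giving V_SD = V_DD − I_D R_D = 9.05 − 10.8 × 1.58 = -7.98 V.
But -7.98 V < V_ov = 1.76 V, so the device is actually in triode.
In triode I_D = k_p[V_ov V_SD − ½ V_SD²] and I_D = (V_DD − V_SD)/R_D. Equating: 5.5 V_SD² − 20.35 V_SD + 9.05 = 0, giving V_SD = 0.517 V (the root below V_ov).
I_D = (9.05 − 0.517) / 1.58 = 5.4 mA.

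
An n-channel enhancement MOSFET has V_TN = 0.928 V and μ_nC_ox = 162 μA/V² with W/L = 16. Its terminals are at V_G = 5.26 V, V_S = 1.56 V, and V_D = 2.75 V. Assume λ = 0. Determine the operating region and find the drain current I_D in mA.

V_GS = V_G − V_S = 5.26 − 1.56 = 3.7 V; V_DS = V_D − V_S = 2.75 − 1.56 = 1.19 V.
k_n = μ_nC_ox · (W/L) = 2.592 mA/V².
V_ov = V_GS − V_TN = 3.7 − 0.928 = 2.77 V.
Since V_DS = 1.19 V < V_ov = 2.77 V, the device is in the triode region.
I_D = k_n [V_ov · V_DS − ½ V_DS²] = 2.592 × [2.77 × 1.19 − 0.5 × 1.19²] = 6.71 mA.

Triode; I_D = 6.71 mA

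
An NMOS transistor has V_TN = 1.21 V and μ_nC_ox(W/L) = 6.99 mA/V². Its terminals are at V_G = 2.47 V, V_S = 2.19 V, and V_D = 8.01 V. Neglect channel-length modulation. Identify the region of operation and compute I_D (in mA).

V_GS = V_G − V_S = 2.47 − 2.19 = 0.28 V; V_DS = V_D − V_S = 8.01 − 2.19 = 5.82 V.
V_GS = 0.28 V < V_TN = 1.21 V, so the transistor is in cutoff.

Cutoff; I_D = 0 mA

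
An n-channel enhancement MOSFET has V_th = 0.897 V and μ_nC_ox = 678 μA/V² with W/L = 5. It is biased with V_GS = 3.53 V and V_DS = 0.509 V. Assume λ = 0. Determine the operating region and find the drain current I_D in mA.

k_n = μ_nC_ox · (W/L) = 3.39 mA/V².
V_ov = V_GS − V_th = 3.53 − 0.897 = 2.63 V.
Since V_DS = 0.509 V < V_ov = 2.63 V, the device is in the triode region.
I_D = k_n [V_ov · V_DS − ½ V_DS²] = 3.39 × [2.63 × 0.509 − 0.5 × 0.509²] = 4.1 mA.

Triode; I_D = 4.10 mA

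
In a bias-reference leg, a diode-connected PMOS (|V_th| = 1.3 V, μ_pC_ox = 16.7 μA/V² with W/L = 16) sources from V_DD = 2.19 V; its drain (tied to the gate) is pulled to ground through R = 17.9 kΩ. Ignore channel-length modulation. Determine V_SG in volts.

V_SG = 1.74 V

With gate tied to drain, V_SG = V_SD ≥ V_SG − |V_th|, so the device is in saturation.
k_p = μ_pC_ox · (W/L) = 0.2672 mA/V².
KCL at the drain: ½ k_p (V_SG − |V_th|)² = (V_DD − V_SG)/R.
Let x = V_SG − 1.3. Then 2.39 x² + x − 0.89 = 0, giving x = 0.436 V (positive root), so V_SG = 1.74 V.
I_D = (V_DD − V_SG)/R = (2.19 − 1.74) / 17.9 = 0.0254 mA.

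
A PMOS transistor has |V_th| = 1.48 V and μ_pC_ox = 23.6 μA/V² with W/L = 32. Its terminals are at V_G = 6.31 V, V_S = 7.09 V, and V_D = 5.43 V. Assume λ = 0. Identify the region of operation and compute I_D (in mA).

Cutoff; I_D = 0 mA

V_SG = V_S − V_G = 7.09 − 6.31 = 0.78 V; V_SD = V_S − V_D = 7.09 − 5.43 = 1.66 V.
V_SG = 0.78 V < |V_th| = 1.48 V, so the transistor is in cutoff.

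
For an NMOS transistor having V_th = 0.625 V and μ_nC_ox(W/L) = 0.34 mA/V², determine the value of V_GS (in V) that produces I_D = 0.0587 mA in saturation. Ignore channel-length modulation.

V_GS = 1.21 V

In saturation I_D = ½ k_n (V_GS − V_th)², so V_GS − V_th = √(2 I_D / k_n) = √(2 × 0.0587 / 0.34) = 0.588 V.
V_GS = 0.625 + 0.588 = 1.21 V.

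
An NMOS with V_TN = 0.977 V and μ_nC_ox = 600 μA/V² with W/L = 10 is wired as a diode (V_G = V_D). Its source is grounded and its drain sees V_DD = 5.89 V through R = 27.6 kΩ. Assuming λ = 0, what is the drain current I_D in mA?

With gate tied to drain, V_GS = V_DS ≥ V_GS − V_TN, so the device is in saturation.
k_n = μ_nC_ox · (W/L) = 6 mA/V².
KCL at the drain: ½ k_n (V_GS − V_TN)² = (V_DD − V_GS)/R.
Let x = V_GS − 0.977. Then 82.8 x² + x − 4.913 = 0, giving x = 0.238 V (positive root), so V_GS = 1.21 V.
I_D = (V_DD − V_GS)/R = (5.89 − 1.21) / 27.6 = 0.169 mA.

I_D = 0.169 mA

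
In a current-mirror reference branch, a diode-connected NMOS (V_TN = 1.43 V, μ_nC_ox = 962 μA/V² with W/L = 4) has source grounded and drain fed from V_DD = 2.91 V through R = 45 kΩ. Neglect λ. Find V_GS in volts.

V_GS = 1.56 V

With gate tied to drain, V_GS = V_DS ≥ V_GS − V_TN, so the device is in saturation.
k_n = μ_nC_ox · (W/L) = 3.848 mA/V².
KCL at the drain: ½ k_n (V_GS − V_TN)² = (V_DD − V_GS)/R.
Let x = V_GS − 1.43. Then 86.6 x² + x − 1.48 = 0, giving x = 0.125 V (positive root), so V_GS = 1.56 V.
I_D = (V_DD − V_GS)/R = (2.91 − 1.56) / 45 = 0.0301 mA.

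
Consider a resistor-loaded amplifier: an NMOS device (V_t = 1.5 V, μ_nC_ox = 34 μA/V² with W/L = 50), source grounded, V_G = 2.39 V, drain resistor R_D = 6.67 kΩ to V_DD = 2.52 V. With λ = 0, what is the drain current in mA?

I_D = 0.338 mA

V_GS = V_G = 2.39 V, so V_ov = 2.39 − 1.5 = 0.89 V.
k_n = μ_nC_ox · (W/L) = 1.7 mA/V².
Assume saturation: I_D = ½ k_n V_ov² = 0.5 × 1.7 × 0.89² = 0.673 mA, giving V_DS = V_DD − I_D R_D = 2.52 − 0.673 × 6.67 = -1.97 V.
But -1.97 V < V_ov = 0.89 V, so the device is actually in triode.
In triode I_D = k_n[V_ov V_DS − ½ V_DS²] and I_D = (V_DD − V_DS)/R_D. Equating: 5.67 V_DS² − 11.09 V_DS + 2.52 = 0, giving V_DS = 0.262 V (the root below V_ov).
I_D = (2.52 − 0.262) / 6.67 = 0.338 mA.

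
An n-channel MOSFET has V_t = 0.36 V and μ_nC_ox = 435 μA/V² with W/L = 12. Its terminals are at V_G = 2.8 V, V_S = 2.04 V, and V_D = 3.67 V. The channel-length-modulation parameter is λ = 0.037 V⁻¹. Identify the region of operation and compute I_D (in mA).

Saturation; I_D = 0.443 mA

V_GS = V_G − V_S = 2.8 − 2.04 = 0.76 V; V_DS = V_D − V_S = 3.67 − 2.04 = 1.63 V.
k_n = μ_nC_ox · (W/L) = 5.22 mA/V².
V_ov = V_GS − V_t = 0.76 − 0.36 = 0.4 V.
Since V_DS = 1.63 V ≥ V_ov = 0.4 V, the device is in saturation.
I_D = ½ k_n V_ov² (1 + λ V_DS) = 0.5 × 5.22 × 0.4² × (1 + 0.037 × 1.63) = 0.443 mA.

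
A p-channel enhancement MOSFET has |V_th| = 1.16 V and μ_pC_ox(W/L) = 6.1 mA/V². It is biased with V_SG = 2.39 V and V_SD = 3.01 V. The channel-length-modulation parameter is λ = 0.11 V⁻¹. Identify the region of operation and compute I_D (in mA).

Saturation; I_D = 6.14 mA

V_ov = V_SG − |V_th| = 2.39 − 1.16 = 1.23 V.
Since V_SD = 3.01 V ≥ V_ov = 1.23 V, the device is in saturation.
I_D = ½ k_p V_ov² (1 + λ V_SD) = 0.5 × 6.1 × 1.23² × (1 + 0.11 × 3.01) = 6.14 mA.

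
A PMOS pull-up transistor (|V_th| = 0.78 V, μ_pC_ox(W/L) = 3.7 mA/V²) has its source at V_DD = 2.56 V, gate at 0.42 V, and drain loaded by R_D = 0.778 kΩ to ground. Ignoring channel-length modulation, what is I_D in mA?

I_D = 2.47 mA

V_SG = V_DD − V_G = 2.56 − 0.42 = 2.14 V, so V_ov = 2.14 − 0.78 = 1.36 V.
Assume saturation: I_D = ½ k_p V_ov² = 0.5 × 3.7 × 1.36² = 3.42 mA, giving V_SD = V_DD − I_D R_D = 2.56 − 3.42 × 0.778 = -0.102 V.
But -0.102 V < V_ov = 1.36 V, so the device is actually in triode.
In triode I_D = k_p[V_ov V_SD − ½ V_SD²] and I_D = (V_DD − V_SD)/R_D. Equating: 1.44 V_SD² − 4.915 V_SD + 2.56 = 0, giving V_SD = 0.641 V (the root below V_ov).
I_D = (2.56 − 0.641) / 0.778 = 2.47 mA.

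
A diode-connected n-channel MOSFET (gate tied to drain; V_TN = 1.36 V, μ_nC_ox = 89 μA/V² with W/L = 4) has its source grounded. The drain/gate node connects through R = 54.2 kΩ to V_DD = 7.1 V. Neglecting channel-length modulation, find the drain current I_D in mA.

I_D = 0.0926 mA

With gate tied to drain, V_GS = V_DS ≥ V_GS − V_TN, so the device is in saturation.
k_n = μ_nC_ox · (W/L) = 0.356 mA/V².
KCL at the drain: ½ k_n (V_GS − V_TN)² = (V_DD − V_GS)/R.
Let x = V_GS − 1.36. Then 9.65 x² + x − 5.74 = 0, giving x = 0.721 V (positive root), so V_GS = 2.08 V.
I_D = (V_DD − V_GS)/R = (7.1 − 2.08) / 54.2 = 0.0926 mA.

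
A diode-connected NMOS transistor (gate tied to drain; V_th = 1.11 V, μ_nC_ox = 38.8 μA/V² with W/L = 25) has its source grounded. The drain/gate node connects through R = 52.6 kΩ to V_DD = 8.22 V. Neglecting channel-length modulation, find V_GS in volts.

With gate tied to drain, V_GS = V_DS ≥ V_GS − V_th, so the device is in saturation.
k_n = μ_nC_ox · (W/L) = 0.97 mA/V².
KCL at the drain: ½ k_n (V_GS − V_th)² = (V_DD − V_GS)/R.
Let x = V_GS − 1.11. Then 25.5 x² + x − 7.11 = 0, giving x = 0.509 V (positive root), so V_GS = 1.62 V.
I_D = (V_DD − V_GS)/R = (8.22 − 1.62) / 52.6 = 0.126 mA.

V_GS = 1.62 V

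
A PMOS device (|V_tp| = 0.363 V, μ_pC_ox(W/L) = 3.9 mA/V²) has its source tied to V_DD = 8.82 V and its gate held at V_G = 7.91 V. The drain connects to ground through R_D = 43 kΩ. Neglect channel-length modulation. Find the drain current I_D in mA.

I_D = 0.203 mA

V_SG = V_DD − V_G = 8.82 − 7.91 = 0.91 V, so V_ov = 0.91 − 0.363 = 0.547 V.
Assume saturation: I_D = ½ k_p V_ov² = 0.5 × 3.9 × 0.547² = 0.583 mA, giving V_SD = V_DD − I_D R_D = 8.82 − 0.583 × 43 = -16.3 V.
But -16.3 V < V_ov = 0.547 V, so the device is actually in triode.
In triode I_D = k_p[V_ov V_SD − ½ V_SD²] and I_D = (V_DD − V_SD)/R_D. Equating: 83.8 V_SD² − 92.73 V_SD + 8.82 = 0, giving V_SD = 0.105 V (the root below V_ov).
I_D = (8.82 − 0.105) / 43 = 0.203 mA.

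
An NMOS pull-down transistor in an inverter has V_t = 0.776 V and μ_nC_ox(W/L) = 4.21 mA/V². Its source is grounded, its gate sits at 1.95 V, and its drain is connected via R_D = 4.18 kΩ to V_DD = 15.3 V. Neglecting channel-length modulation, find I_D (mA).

V_GS = V_G = 1.95 V, so V_ov = 1.95 − 0.776 = 1.17 V.
Assume saturation: I_D = ½ k_n V_ov² = 0.5 × 4.21 × 1.17² = 2.9 mA, giving V_DS = V_DD − I_D R_D = 15.3 − 2.9 × 4.18 = 3.17 V.
V_DS = 3.17 V ≥ V_ov = 1.17 V, confirming saturation.

I_D = 2.90 mA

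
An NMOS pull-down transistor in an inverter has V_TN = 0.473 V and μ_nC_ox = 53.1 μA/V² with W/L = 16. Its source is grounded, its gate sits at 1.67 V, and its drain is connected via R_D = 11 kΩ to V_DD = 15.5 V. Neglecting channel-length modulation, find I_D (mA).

I_D = 0.609 mA

V_GS = V_G = 1.67 V, so V_ov = 1.67 − 0.473 = 1.2 V.
k_n = μ_nC_ox · (W/L) = 0.8496 mA/V².
Assume saturation: I_D = ½ k_n V_ov² = 0.5 × 0.8496 × 1.2² = 0.609 mA, giving V_DS = V_DD − I_D R_D = 15.5 − 0.609 × 11 = 8.8 V.
V_DS = 8.8 V ≥ V_ov = 1.2 V, confirming saturation.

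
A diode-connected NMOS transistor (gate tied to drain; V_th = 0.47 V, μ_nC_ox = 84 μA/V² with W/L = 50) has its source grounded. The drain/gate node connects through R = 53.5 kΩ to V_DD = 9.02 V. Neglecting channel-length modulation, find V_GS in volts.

V_GS = 0.741 V

With gate tied to drain, V_GS = V_DS ≥ V_GS − V_th, so the device is in saturation.
k_n = μ_nC_ox · (W/L) = 4.2 mA/V².
KCL at the drain: ½ k_n (V_GS − V_th)² = (V_DD − V_GS)/R.
Let x = V_GS − 0.47. Then 112 x² + x − 8.55 = 0, giving x = 0.271 V (positive root), so V_GS = 0.741 V.
I_D = (V_DD − V_GS)/R = (9.02 − 0.741) / 53.5 = 0.155 mA.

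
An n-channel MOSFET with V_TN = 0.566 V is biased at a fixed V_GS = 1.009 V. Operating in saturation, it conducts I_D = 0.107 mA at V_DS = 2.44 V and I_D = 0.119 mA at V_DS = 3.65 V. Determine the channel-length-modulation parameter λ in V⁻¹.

With V_GS fixed, I_D ∝ (1 + λ V_DS) in saturation, so I_D2/I_D1 = (1 + λ V_DS2)/(1 + λ V_DS1).
0.119/0.107 = 1.112 = (1 + 3.65 λ)/(1 + 2.44 λ).
Solving: λ (I_D1 V_DS2 − I_D2 V_DS1) = I_D2 − I_D1, so λ = (0.119 − 0.107) / (0.107 × 3.65 − 0.119 × 2.44) = 0.012 / 0.1 = 0.12 V⁻¹.

λ = 0.120 V⁻¹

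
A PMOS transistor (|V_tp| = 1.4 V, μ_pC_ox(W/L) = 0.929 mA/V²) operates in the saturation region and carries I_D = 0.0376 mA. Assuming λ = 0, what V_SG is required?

In saturation I_D = ½ k_p (V_SG − |V_tp|)², so V_SG − |V_tp| = √(2 I_D / k_p) = √(2 × 0.0376 / 0.929) = 0.285 V.
V_SG = 1.4 + 0.285 = 1.68 V.

V_SG = 1.68 V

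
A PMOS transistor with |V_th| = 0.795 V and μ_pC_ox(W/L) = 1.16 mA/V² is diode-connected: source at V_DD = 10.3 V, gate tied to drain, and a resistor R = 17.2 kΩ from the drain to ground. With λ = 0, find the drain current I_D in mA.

I_D = 0.499 mA

With gate tied to drain, V_SG = V_SD ≥ V_SG − |V_th|, so the device is in saturation.
KCL at the drain: ½ k_p (V_SG − |V_th|)² = (V_DD − V_SG)/R.
Let x = V_SG − 0.795. Then 9.98 x² + x − 9.505 = 0, giving x = 0.927 V (positive root), so V_SG = 1.72 V.
I_D = (V_DD − V_SG)/R = (10.3 − 1.72) / 17.2 = 0.499 mA.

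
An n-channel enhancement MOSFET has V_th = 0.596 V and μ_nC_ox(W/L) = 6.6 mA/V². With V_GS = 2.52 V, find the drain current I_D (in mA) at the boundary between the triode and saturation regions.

I_D = 12.2 mA

At the boundary V_DS = V_ov = V_GS − V_th = 2.52 − 0.596 = 1.92 V.
I_D = ½ k_n V_ov² = 0.5 × 6.6 × 1.92² = 12.2 mA.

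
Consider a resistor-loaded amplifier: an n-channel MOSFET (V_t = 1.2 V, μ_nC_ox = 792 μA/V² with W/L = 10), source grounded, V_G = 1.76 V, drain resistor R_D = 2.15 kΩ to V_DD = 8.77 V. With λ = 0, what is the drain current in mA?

V_GS = V_G = 1.76 V, so V_ov = 1.76 − 1.2 = 0.56 V.
k_n = μ_nC_ox · (W/L) = 7.92 mA/V².
Assume saturation: I_D = ½ k_n V_ov² = 0.5 × 7.92 × 0.56² = 1.24 mA, giving V_DS = V_DD − I_D R_D = 8.77 − 1.24 × 2.15 = 6.1 V.
V_DS = 6.1 V ≥ V_ov = 0.56 V, confirming saturation.

I_D = 1.24 mA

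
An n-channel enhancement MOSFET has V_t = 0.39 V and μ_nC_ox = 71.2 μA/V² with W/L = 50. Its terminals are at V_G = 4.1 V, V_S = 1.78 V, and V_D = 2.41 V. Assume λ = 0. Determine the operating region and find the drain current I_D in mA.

V_GS = V_G − V_S = 4.1 − 1.78 = 2.32 V; V_DS = V_D − V_S = 2.41 − 1.78 = 0.63 V.
k_n = μ_nC_ox · (W/L) = 3.56 mA/V².
V_ov = V_GS − V_t = 2.32 − 0.39 = 1.93 V.
Since V_DS = 0.63 V < V_ov = 1.93 V, the device is in the triode region.
I_D = k_n [V_ov · V_DS − ½ V_DS²] = 3.56 × [1.93 × 0.63 − 0.5 × 0.63²] = 3.62 mA.

Triode; I_D = 3.62 mA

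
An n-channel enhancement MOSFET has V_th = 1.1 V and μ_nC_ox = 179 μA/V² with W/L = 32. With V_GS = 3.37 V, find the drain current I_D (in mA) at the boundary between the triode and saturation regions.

At the boundary V_DS = V_ov = V_GS − V_th = 3.37 − 1.1 = 2.27 V.
k_n = μ_nC_ox · (W/L) = 5.728 mA/V².
I_D = ½ k_n V_ov² = 0.5 × 5.728 × 2.27² = 14.8 mA.

I_D = 14.8 mA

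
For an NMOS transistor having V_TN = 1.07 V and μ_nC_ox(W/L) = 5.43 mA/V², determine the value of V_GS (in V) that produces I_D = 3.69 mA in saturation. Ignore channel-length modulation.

V_GS = 2.24 V

In saturation I_D = ½ k_n (V_GS − V_TN)², so V_GS − V_TN = √(2 I_D / k_n) = √(2 × 3.69 / 5.43) = 1.17 V.
V_GS = 1.07 + 1.17 = 2.24 V.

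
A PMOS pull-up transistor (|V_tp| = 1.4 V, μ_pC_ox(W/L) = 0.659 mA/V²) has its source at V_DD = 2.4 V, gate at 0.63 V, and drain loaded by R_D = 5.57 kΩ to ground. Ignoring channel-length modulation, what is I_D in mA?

I_D = 0.0451 mA

V_SG = V_DD − V_G = 2.4 − 0.63 = 1.77 V, so V_ov = 1.77 − 1.4 = 0.37 V.
Assume saturation: I_D = ½ k_p V_ov² = 0.5 × 0.659 × 0.37² = 0.0451 mA, giving V_SD = V_DD − I_D R_D = 2.4 − 0.0451 × 5.57 = 2.15 V.
V_SD = 2.15 V ≥ V_ov = 0.37 V, confirming saturation.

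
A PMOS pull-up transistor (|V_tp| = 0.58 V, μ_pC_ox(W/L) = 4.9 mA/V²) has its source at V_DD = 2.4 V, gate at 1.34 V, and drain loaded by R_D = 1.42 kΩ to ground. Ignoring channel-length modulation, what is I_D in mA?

I_D = 0.564 mA

V_SG = V_DD − V_G = 2.4 − 1.34 = 1.06 V, so V_ov = 1.06 − 0.58 = 0.48 V.
Assume saturation: I_D = ½ k_p V_ov² = 0.5 × 4.9 × 0.48² = 0.564 mA, giving V_SD = V_DD − I_D R_D = 2.4 − 0.564 × 1.42 = 1.6 V.
V_SD = 1.6 V ≥ V_ov = 0.48 V, confirming saturation.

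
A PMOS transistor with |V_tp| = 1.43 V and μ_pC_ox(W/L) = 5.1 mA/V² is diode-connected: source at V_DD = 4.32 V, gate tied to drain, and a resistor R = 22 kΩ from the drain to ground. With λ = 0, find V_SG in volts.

V_SG = 1.65 V

With gate tied to drain, V_SG = V_SD ≥ V_SG − |V_tp|, so the device is in saturation.
KCL at the drain: ½ k_p (V_SG − |V_tp|)² = (V_DD − V_SG)/R.
Let x = V_SG − 1.43. Then 56.1 x² + x − 2.89 = 0, giving x = 0.218 V (positive root), so V_SG = 1.65 V.
I_D = (V_DD − V_SG)/R = (4.32 − 1.65) / 22 = 0.121 mA.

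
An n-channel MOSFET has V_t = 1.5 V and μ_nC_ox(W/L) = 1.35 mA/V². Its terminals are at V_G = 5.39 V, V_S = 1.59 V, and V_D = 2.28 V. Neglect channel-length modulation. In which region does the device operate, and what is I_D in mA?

V_GS = V_G − V_S = 5.39 − 1.59 = 3.8 V; V_DS = V_D − V_S = 2.28 − 1.59 = 0.69 V.
V_ov = V_GS − V_t = 3.8 − 1.5 = 2.3 V.
Since V_DS = 0.69 V < V_ov = 2.3 V, the device is in the triode region.
I_D = k_n [V_ov · V_DS − ½ V_DS²] = 1.35 × [2.3 × 0.69 − 0.5 × 0.69²] = 1.82 mA.

Triode; I_D = 1.82 mA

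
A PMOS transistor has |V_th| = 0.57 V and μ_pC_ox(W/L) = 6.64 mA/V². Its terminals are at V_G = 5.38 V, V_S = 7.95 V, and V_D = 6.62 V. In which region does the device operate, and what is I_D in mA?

Triode; I_D = 11.8 mA

V_SG = V_S − V_G = 7.95 − 5.38 = 2.57 V; V_SD = V_S − V_D = 7.95 − 6.62 = 1.33 V.
V_ov = V_SG − |V_th| = 2.57 − 0.57 = 2 V.
Since V_SD = 1.33 V < V_ov = 2 V, the device is in the triode region.
I_D = k_p [V_ov · V_SD − ½ V_SD²] = 6.64 × [2 × 1.33 − 0.5 × 1.33²] = 11.8 mA.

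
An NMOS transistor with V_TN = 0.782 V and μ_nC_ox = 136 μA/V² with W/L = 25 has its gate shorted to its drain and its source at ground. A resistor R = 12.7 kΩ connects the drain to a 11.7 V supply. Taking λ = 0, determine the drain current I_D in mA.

With gate tied to drain, V_GS = V_DS ≥ V_GS − V_TN, so the device is in saturation.
k_n = μ_nC_ox · (W/L) = 3.4 mA/V².
KCL at the drain: ½ k_n (V_GS − V_TN)² = (V_DD − V_GS)/R.
Let x = V_GS − 0.782. Then 21.6 x² + x − 10.92 = 0, giving x = 0.688 V (positive root), so V_GS = 1.47 V.
I_D = (V_DD − V_GS)/R = (11.7 − 1.47) / 12.7 = 0.805 mA.

I_D = 0.805 mA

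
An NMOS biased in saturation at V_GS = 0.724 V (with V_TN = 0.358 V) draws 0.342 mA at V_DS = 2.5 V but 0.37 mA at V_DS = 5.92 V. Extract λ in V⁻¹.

With V_GS fixed, I_D ∝ (1 + λ V_DS) in saturation, so I_D2/I_D1 = (1 + λ V_DS2)/(1 + λ V_DS1).
0.37/0.342 = 1.082 = (1 + 5.92 λ)/(1 + 2.5 λ).
Solving: λ (I_D1 V_DS2 − I_D2 V_DS1) = I_D2 − I_D1, so λ = (0.37 − 0.342) / (0.342 × 5.92 − 0.37 × 2.5) = 0.028 / 1.1 = 0.0255 V⁻¹.

λ = 0.0255 V⁻¹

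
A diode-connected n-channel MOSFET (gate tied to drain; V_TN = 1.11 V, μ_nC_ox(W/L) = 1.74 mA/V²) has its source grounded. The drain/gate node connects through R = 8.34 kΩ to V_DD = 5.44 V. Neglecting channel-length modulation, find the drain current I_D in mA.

With gate tied to drain, V_GS = V_DS ≥ V_GS − V_TN, so the device is in saturation.
KCL at the drain: ½ k_n (V_GS − V_TN)² = (V_DD − V_GS)/R.
Let x = V_GS − 1.11. Then 7.26 x² + x − 4.33 = 0, giving x = 0.707 V (positive root), so V_GS = 1.82 V.
I_D = (V_DD − V_GS)/R = (5.44 − 1.82) / 8.34 = 0.434 mA.

I_D = 0.434 mA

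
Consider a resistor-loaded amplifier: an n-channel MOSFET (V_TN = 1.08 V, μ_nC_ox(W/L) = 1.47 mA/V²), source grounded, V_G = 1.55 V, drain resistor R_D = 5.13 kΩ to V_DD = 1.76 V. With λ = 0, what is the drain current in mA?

V_GS = V_G = 1.55 V, so V_ov = 1.55 − 1.08 = 0.47 V.
Assume saturation: I_D = ½ k_n V_ov² = 0.5 × 1.47 × 0.47² = 0.162 mA, giving V_DS = V_DD − I_D R_D = 1.76 − 0.162 × 5.13 = 0.927 V.
V_DS = 0.927 V ≥ V_ov = 0.47 V, confirming saturation.

I_D = 0.162 mA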